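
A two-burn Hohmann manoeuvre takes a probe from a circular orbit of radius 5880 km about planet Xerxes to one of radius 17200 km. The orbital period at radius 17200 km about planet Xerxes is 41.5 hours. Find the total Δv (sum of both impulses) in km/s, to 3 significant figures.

Δv = 0.480 km/s

From Kepler's third law T² = 4π²r³/μ at r = 17200 km, T = 41.5 hours = 41.5 × 3600 s = 1.494×10^5 s: μ = 4π²r³/T² = 9000.03 km³/s².
Transfer-ellipse semi-major axis a_t = (r₁ + r₂)/2 = (5880 + 17200)/2 = 11540 km.
At r₁ the circular-orbit speed is v₁ = √(μ/r₁) = 1.2372 km/s.
Transfer-orbit speed at r₁ (vis-viva): v_p = √[μ(2/r₁ − 1/a_t)] = 1.5104 km/s.
First burn Δv₁ = |v_p − v₁| = 0.2732 km/s.
Circular speed at r₂: v₂ = √(μ/r₂) = 0.72337 km/s.
Transfer-orbit speed at r₂: v_a = √[μ(2/r₂ − 1/a_t)] = 0.51635 km/s.
Second burn Δv₂ = |v₂ − v_a| = 0.2070 km/s.
Total Δv = Δv₁ + Δv₂ = 0.4802 km/s.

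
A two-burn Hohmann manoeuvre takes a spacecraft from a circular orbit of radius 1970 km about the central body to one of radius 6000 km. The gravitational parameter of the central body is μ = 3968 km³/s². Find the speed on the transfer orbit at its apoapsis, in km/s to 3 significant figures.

The Hohmann ellipse has a_t = (r₁ + r₂)/2 = 3985 km.
The apoapsis of the transfer ellipse is at r = 6000 km.
Applying v² = μ(2/r − 1/a_t): v = 0.5718 km/s.

v = 0.572 km/s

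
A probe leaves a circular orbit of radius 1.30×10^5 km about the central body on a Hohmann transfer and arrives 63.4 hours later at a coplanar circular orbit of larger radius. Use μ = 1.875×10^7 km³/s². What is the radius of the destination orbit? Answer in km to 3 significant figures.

r₂ = 7.95×10^5 km

Transfer time t = 63.4 hours = 2.2824×10^5 s, and t = π√(a_t³/μ).
So a_t = (μ t²/π²)^(1/3) = (1.875×10^7 × (2.2824×10^5)² / π²)^(1/3) = 4.6255×10^5 km.
Since a_t = (r₁ + r₂)/2, r₂ = 2a_t − r₁ = 2×4.6255×10^5 − 1.300×10^5 = 7.951×10^5 km.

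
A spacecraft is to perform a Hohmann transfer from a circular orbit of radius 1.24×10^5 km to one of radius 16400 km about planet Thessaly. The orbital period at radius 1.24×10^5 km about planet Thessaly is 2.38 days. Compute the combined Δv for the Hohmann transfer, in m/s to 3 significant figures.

Δv = 5390 m/s

From Kepler's third law T² = 4π²r³/μ at r = 1.24×10^5 km, T = 2.38 days = 2.38 × 86400 s = 2.05632×10^5 s: μ = 4π²r³/T² = 1.78010×10^6 km³/s².
Transfer-ellipse semi-major axis a_t = (r₁ + r₂)/2 = (1.240×10^5 + 16400)/2 = 70200 km.
At r₁ the circular-orbit speed is v₁ = √(μ/r₁) = 3.789 km/s.
Transfer-orbit speed at r₁ (v² = μ(2/r − 1/a)): v_a = √[μ(2/r₁ − 1/a_t)] = 1.831 km/s.
First burn Δv₁ = |v_a − v₁| = 1.958 km/s.
At r₂, v₂ = √(μ/r₂) = 10.4184 km/s.
Transfer-orbit speed at r₂: v_p = √[μ(2/r₂ − 1/a_t)] = 13.8466 km/s.
Second burn Δv₂ = |v₂ − v_p| = 3.428 km/s.
Total Δv = Δv₁ + Δv₂ = 5.386 km/s.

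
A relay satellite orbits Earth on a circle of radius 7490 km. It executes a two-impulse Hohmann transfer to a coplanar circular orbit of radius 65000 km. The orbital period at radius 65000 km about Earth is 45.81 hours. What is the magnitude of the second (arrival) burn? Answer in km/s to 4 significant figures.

From Kepler's third law T² = 4π²r³/μ at r = 65000 km, T = 45.81 hours = 45.81 × 3600 s = 1.64916×10^5 s: μ = 4π²r³/T² = 3.98634×10^5 km³/s².
The Hohmann ellipse has a_t = (r₁ + r₂)/2 = 36245 km.
On the circular orbit at r = 65000 km, v_c = √(μ/r) = 2.4765 km/s.
Transfer-orbit speed at the same r (vis-viva, a = a_t): v_t = √[μ(2/r − 1/a_t)] = 1.1258 km/s.
Δv₂ = |v_t − v_c| = |1.1258 − 2.4765| = 1.351 km/s.

Δv₂ = 1.351 km/s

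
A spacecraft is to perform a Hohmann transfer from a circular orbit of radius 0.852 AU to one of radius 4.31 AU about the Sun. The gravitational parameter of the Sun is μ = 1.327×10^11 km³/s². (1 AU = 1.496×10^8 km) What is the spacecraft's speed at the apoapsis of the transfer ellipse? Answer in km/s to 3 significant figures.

In km: r₁ = 0.852 × 1.496×10^8 = 1.274592×10^8 km; r₂ = 4.31 × 1.496×10^8 = 6.44776×10^8 km.
Semi-major axis of the transfer orbit: a_t = (1.274592×10^8 + 6.44776×10^8)/2 = 3.861176×10^8 km.
At apoapsis, r = 6.44776×10^8 km.
Vis-viva: v = √[μ(2/r − 1/a_t)] = √[1.327×10^11 × (2/6.44776×10^8 − 1/3.861176×10^8)] = 8.242 km/s.

v = 8.24 km/s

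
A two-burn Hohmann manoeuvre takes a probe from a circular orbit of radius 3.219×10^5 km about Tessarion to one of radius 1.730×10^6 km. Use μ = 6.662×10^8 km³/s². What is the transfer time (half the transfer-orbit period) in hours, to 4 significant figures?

t = 35.13 hours

Semi-major axis of the transfer orbit: a_t = (3.219×10^5 + 1.730×10^6)/2 = 1.02595×10^6 km.
Transfer time t = π√(a_t³/μ) = π√((1.02595×10^6)³ / 6.662×10^8) = 1.2648×10^5 s.
Converting: 1.2648×10^5 s ÷ 3600 s/hour = 35.13 hours.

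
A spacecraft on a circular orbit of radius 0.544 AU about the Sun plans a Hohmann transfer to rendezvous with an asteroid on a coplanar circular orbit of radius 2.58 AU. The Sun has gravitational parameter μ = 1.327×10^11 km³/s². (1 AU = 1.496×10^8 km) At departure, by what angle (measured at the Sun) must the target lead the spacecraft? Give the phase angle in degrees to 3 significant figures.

In km: r₁ = 0.544 × 1.496×10^8 = 8.13824×10^7 km; r₂ = 2.58 × 1.496×10^8 = 3.85968×10^8 km.
The Hohmann ellipse has a_t = (r₁ + r₂)/2 = 2.336752×10^8 km.
The half-period of the transfer ellipse is t = π√(a_t³/μ) = 3.08059×10^7 s.
The target's mean motion on its circular orbit is ω₂ = √(μ/r₂³) = 4.80406×10^-8 rad/s.
Angle swept by the target during transfer: ω₂·t = 1.4799 rad = 84.79°.
Arrival is 180° from departure on the ellipse, so φ = 180° − 84.79° = 95.2°.

φ = 95.2°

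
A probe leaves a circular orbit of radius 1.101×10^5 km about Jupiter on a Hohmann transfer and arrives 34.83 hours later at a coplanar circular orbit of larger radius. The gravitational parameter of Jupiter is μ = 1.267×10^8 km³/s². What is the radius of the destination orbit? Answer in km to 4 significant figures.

Transfer time t = 34.83 hours = 1.25388×10^5 s, and t = π√(a_t³/μ).
So a_t = (μ t²/π²)^(1/3) = (1.267×10^8 × (1.25388×10^5)² / π²)^(1/3) = 5.8658×10^5 km.
Since a_t = (r₁ + r₂)/2, r₂ = 2a_t − r₁ = 2×5.8658×10^5 − 1.101×10^5 = 1.06306×10^6 km.

r₂ = 1.063×10^6 km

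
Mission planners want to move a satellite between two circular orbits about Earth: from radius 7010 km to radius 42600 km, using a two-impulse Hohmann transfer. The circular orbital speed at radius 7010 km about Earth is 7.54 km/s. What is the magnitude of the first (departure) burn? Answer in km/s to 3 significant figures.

Δv₁ = 2.34 km/s

From the circular-orbit relation v² = μ/r at r = 7010 km: μ = v²r = (7.54)² × 7010 = 3.98530×10^5 km³/s².
Transfer-ellipse semi-major axis a_t = (r₁ + r₂)/2 = (7010 + 42600)/2 = 24805 km.
On the circular orbit at r = 7010 km, v_c = √(μ/r) = 7.540 km/s.
Transfer-orbit speed at the same r (vis-viva, a = a_t): v_t = √[μ(2/r − 1/a_t)] = 9.881 km/s.
Δv₁ = |v_t − v_c| = |9.881 − 7.540| = 2.341 km/s.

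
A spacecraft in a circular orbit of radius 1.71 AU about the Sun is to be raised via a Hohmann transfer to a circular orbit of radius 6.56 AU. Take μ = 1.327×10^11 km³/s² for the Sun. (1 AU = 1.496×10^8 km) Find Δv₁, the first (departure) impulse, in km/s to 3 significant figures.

In km: r₁ = 1.71 × 1.496×10^8 = 2.55816×10^8 km; r₂ = 6.56 × 1.496×10^8 = 9.81376×10^8 km.
Transfer-ellipse semi-major axis a_t = (r₁ + r₂)/2 = (2.55816×10^8 + 9.81376×10^8)/2 = 6.18596×10^8 km.
On the circular orbit at r = 2.55816×10^8 km, v_c = √(μ/r) = 22.776 km/s.
Transfer-orbit speed at the same r (vis-viva, a = a_t): v_t = √[μ(2/r − 1/a_t)] = 28.687 km/s.
Δv₁ = |v_t − v_c| = |28.687 − 22.776| = 5.911 km/s.

Δv₁ = 5.91 km/s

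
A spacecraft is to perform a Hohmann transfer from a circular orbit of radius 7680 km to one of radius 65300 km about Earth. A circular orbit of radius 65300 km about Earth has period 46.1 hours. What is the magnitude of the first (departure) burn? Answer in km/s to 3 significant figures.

From Kepler's third law T² = 4π²r³/μ at r = 65300 km, T = 46.1 hours = 46.1 × 3600 s = 1.6596×10^5 s: μ = 4π²r³/T² = 3.99110×10^5 km³/s².
Transfer-ellipse semi-major axis a_t = (r₁ + r₂)/2 = (7680 + 65300)/2 = 36490 km.
Circular speed at r = 7680 km: v_c = √(μ/r) = 7.209 km/s.
Transfer-orbit speed at the same r (vis-viva, a = a_t): v_t = √[μ(2/r − 1/a_t)] = 9.644 km/s.
Δv₁ = |v_t − v_c| = |9.644 − 7.209| = 2.435 km/s.

Δv₁ = 2.43 km/s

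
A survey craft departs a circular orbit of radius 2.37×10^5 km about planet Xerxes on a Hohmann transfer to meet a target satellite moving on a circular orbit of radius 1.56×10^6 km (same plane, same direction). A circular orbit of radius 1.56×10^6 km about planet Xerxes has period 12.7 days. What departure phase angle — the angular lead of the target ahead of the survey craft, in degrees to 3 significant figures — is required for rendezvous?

φ = 101°

From Kepler's third law T² = 4π²r³/μ at r = 1.56×10^6 km, T = 12.7 days = 12.7 × 86400 s = 1.09728×10^6 s: μ = 4π²r³/T² = 1.24480×10^8 km³/s².
Semi-major axis of the transfer orbit: a_t = (2.370×10^5 + 1.560×10^6)/2 = 8.985×10^5 km.
The half-period of the transfer ellipse is t = π√(a_t³/μ) = 2.3982×10^5 s.
The target's mean motion on its circular orbit is ω₂ = √(μ/r₂³) = 5.7261×10^-6 rad/s.
Angle swept by the target during transfer: ω₂·t = 1.3732 rad = 78.68°.
The survey craft traverses 180° on the transfer ellipse, so the target must lead by 180° − 78.68° = 101°.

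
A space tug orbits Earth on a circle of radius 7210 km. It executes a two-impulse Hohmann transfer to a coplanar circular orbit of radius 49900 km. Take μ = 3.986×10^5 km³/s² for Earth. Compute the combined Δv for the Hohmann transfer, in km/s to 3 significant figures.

Transfer-ellipse semi-major axis a_t = (r₁ + r₂)/2 = (7210 + 49900)/2 = 28555 km.
At r₁ the circular-orbit speed is v₁ = √(μ/r₁) = 7.435 km/s.
On the transfer ellipse at r₁, vis-viva gives v_p = √[μ(2/r₁ − 1/a_t)] = 9.829 km/s.
First burn Δv₁ = |v_p − v₁| = 2.394 km/s.
At r₂, v₂ = √(μ/r₂) = 2.826 km/s.
Transfer-orbit speed at r₂: v_a = √[μ(2/r₂ − 1/a_t)] = 1.420 km/s.
Second burn Δv₂ = |v₂ − v_a| = 1.406 km/s.
Δv = Δv₁ + Δv₂ = 2.394 + 1.406 = 3.800 km/s.

Δv = 3.80 km/s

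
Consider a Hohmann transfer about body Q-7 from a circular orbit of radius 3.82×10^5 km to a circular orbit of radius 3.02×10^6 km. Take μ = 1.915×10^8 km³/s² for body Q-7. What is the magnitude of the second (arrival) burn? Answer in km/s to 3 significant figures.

Δv₂ = 4.19 km/s

Semi-major axis of the transfer orbit: a_t = (3.820×10^5 + 3.020×10^6)/2 = 1.701×10^6 km.
On the circular orbit at r = 3.020×10^6 km, v_c = √(μ/r) = 7.963 km/s.
Vis-viva on the transfer ellipse at r = 3.020×10^6 km gives v_t = √[μ(2/r − 1/a_t)] = 3.774 km/s.
Δv₂ = |v_t − v_c| = |3.774 − 7.963| = 4.189 km/s.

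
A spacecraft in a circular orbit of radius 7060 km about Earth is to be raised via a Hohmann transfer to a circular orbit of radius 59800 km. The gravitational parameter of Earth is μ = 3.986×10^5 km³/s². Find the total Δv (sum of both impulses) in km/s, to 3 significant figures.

Δv = 3.93 km/s

Transfer-ellipse semi-major axis a_t = (r₁ + r₂)/2 = (7060 + 59800)/2 = 33430 km.
Circular speed at r₁: v₁ = √(μ/r₁) = √(3.986×10^5/7060) = 7.514 km/s.
Transfer-orbit speed at r₁ (vis-viva equation): v_p = √[μ(2/r₁ − 1/a_t)] = 10.05 km/s.
First burn Δv₁ = |v_p − v₁| = 2.536 km/s.
Circular speed at r₂: v₂ = √(μ/r₂) = 2.5818 km/s.
Transfer-orbit speed at r₂: v_a = √[μ(2/r₂ − 1/a_t)] = 1.1865 km/s.
Second burn Δv₂ = |v₂ − v_a| = 1.395 km/s.
Δv = Δv₁ + Δv₂ = 2.536 + 1.395 = 3.931 km/s.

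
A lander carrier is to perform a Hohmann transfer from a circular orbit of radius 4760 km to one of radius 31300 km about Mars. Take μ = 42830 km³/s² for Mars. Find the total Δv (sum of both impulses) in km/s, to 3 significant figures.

Transfer-ellipse semi-major axis a_t = (r₁ + r₂)/2 = (4760 + 31300)/2 = 18030 km.
At r₁ the circular-orbit speed is v₁ = √(μ/r₁) = 2.99965 km/s.
On the transfer ellipse at r₁, vis-viva gives v_p = √[μ(2/r₁ − 1/a_t)] = 3.95225 km/s.
First burn Δv₁ = |v_p − v₁| = 0.9526 km/s.
At r₂, v₂ = √(μ/r₂) = 1.16977 km/s.
Transfer-orbit speed at r₂: v_a = √[μ(2/r₂ − 1/a_t)] = 0.601046 km/s.
Second burn Δv₂ = |v₂ − v_a| = 0.5687 km/s.
Δv = Δv₁ + Δv₂ = 0.9526 + 0.5687 = 1.521 km/s.

Δv = 1.52 km/s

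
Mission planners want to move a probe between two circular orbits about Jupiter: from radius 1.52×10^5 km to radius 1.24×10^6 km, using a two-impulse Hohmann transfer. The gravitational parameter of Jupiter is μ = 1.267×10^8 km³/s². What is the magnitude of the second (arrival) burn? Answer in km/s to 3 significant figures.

Δv₂ = 5.38 km/s

Transfer-ellipse semi-major axis a_t = (r₁ + r₂)/2 = (1.520×10^5 + 1.240×10^6)/2 = 6.960×10^5 km.
Circular speed at r = 1.240×10^6 km: v_c = √(μ/r) = 10.108 km/s.
Transfer-orbit speed at the same r (vis-viva, a = a_t): v_t = √[μ(2/r − 1/a_t)] = 4.7238 km/s.
Δv₂ = |v_t − v_c| = |4.7238 − 10.108| = 5.384 km/s.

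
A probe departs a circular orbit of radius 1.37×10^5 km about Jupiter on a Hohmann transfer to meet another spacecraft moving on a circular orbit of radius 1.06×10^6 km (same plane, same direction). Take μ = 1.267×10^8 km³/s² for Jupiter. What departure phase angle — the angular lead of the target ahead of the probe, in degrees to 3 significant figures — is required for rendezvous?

φ = 104°

Transfer-ellipse semi-major axis a_t = (r₁ + r₂)/2 = (1.370×10^5 + 1.060×10^6)/2 = 5.985×10^5 km.
Transfer time t = π√(a_t³/μ) = 1.2923×10^5 s.
Target angular speed ω₂ = √(μ/r₂³) = 1.0314×10^-5 rad/s.
Angle swept by the target during transfer: ω₂·t = 1.3329 rad = 76.37°.
The probe traverses 180° on the transfer ellipse, so the target must lead by 180° − 76.37° = 104°.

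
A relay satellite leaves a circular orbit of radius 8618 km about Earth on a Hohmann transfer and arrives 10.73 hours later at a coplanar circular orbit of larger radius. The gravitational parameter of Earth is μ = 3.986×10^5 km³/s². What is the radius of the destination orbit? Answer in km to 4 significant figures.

r₂ = 69790 km

Transfer time t = 10.73 hours = 38628 s, and t = π√(a_t³/μ).
So a_t = (μ t²/π²)^(1/3) = (3.986×10^5 × (38628)² / π²)^(1/3) = 39206 km.
Since a_t = (r₁ + r₂)/2, r₂ = 2a_t − r₁ = 2×39206 − 8618 = 69794 km.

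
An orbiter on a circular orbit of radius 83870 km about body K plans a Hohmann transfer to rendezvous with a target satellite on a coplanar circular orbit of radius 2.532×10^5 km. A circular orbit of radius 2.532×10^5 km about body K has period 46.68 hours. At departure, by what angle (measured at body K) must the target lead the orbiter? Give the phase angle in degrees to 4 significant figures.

From Kepler's third law T² = 4π²r³/μ at r = 2.532×10^5 km, T = 46.68 hours = 46.68 × 3600 s = 1.68048×10^5 s: μ = 4π²r³/T² = 2.26926×10^7 km³/s².
The Hohmann ellipse has a_t = (r₁ + r₂)/2 = 1.68535×10^5 km.
The half-period of the transfer ellipse is t = π√(a_t³/μ) = 45630 s.
Target angular speed ω₂ = √(μ/r₂³) = 3.739×10^-5 rad/s.
Angle swept by the target during transfer: ω₂·t = 1.706 rad = 97.75°.
The orbiter traverses 180° on the transfer ellipse, so the target must lead by 180° − 97.75° = 82.25°.

φ = 82.25°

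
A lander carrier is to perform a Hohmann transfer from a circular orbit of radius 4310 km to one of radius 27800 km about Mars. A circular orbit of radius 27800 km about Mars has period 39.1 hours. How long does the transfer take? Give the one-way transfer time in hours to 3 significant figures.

From Kepler's third law T² = 4π²r³/μ at r = 27800 km, T = 39.1 hours = 39.1 × 3600 s = 1.4076×10^5 s: μ = 4π²r³/T² = 42809.1 km³/s².
Semi-major axis of the transfer orbit: a_t = (4310 + 27800)/2 = 16055 km.
Half the transfer-orbit period gives t = π√(a_t³/μ) = 30890 s.
Converting: 30890 s ÷ 3600 s/hour = 8.58 hours.

t = 8.58 hours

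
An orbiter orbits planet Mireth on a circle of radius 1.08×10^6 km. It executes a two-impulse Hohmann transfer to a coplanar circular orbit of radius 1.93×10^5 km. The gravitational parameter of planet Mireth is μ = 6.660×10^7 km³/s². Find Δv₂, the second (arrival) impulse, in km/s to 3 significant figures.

Semi-major axis of the transfer orbit: a_t = (1.080×10^6 + 1.930×10^5)/2 = 6.365×10^5 km.
On the circular orbit at r = 1.930×10^5 km, v_c = √(μ/r) = 18.5763 km/s.
Vis-viva on the transfer ellipse at r = 1.930×10^5 km gives v_t = √[μ(2/r − 1/a_t)] = 24.1975 km/s.
Δv₂ = |v_t − v_c| = |24.1975 − 18.5763| = 5.621 km/s.

Δv₂ = 5.62 km/s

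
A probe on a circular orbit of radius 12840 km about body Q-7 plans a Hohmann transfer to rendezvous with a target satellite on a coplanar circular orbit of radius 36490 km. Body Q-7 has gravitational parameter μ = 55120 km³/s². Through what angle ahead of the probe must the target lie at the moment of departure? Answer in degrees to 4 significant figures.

Semi-major axis of the transfer orbit: a_t = (12840 + 36490)/2 = 24665 km.
The half-period of the transfer ellipse is t = π√(a_t³/μ) = 51834 s.
The target's mean motion on its circular orbit is ω₂ = √(μ/r₂³) = 3.3682×10^-5 rad/s.
Angle swept by the target during transfer: ω₂·t = 1.7459 rad = 100.03°.
Arrival is 180° from departure on the ellipse, so φ = 180° − 100.03° = 79.97°.

φ = 79.97°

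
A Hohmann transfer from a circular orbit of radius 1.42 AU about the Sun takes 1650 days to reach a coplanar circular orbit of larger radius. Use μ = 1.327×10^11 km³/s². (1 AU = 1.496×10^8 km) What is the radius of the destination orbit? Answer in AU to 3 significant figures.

In km: r₁ = 1.42 × 1.496×10^8 = 2.12432×10^8 km.
Transfer time t = 1650 days = 1.4256×10^8 s, and t = π√(a_t³/μ).
So a_t = (μ t²/π²)^(1/3) = (1.327×10^11 × (1.4256×10^8)² / π²)^(1/3) = 6.4892×10^8 km.
Since a_t = (r₁ + r₂)/2, r₂ = 2a_t − r₁ = 2×6.4892×10^8 − 2.12432×10^8 = 1.085408×10^9 km.
In AU: r₂ = 1.085408×10^9 / 1.496×10^8 = 7.26 AU.

r₂ = 7.26 AU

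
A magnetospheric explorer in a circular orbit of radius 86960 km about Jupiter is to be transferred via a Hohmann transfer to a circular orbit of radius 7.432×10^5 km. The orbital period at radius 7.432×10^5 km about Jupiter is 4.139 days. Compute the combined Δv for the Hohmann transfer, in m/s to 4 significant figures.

Δv = 19990 m/s

From Kepler's third law T² = 4π²r³/μ at r = 7.432×10^5 km, T = 4.139 days = 4.139 × 86400 s = 3.576096×10^5 s: μ = 4π²r³/T² = 1.26724×10^8 km³/s².
Semi-major axis of the transfer orbit: a_t = (86960 + 7.432×10^5)/2 = 4.1508×10^5 km.
Circular speed at r₁: v₁ = √(μ/r₁) = √(1.26724×10^8/86960) = 38.17 km/s.
Transfer-orbit speed at r₁ (vis-viva): v_p = √[μ(2/r₁ − 1/a_t)] = 51.08 km/s.
First burn Δv₁ = |v_p − v₁| = 12.91 km/s.
Circular speed at r₂: v₂ = √(μ/r₂) = 13.058 km/s.
Transfer-orbit speed at r₂: v_a = √[μ(2/r₂ − 1/a_t)] = 5.9768 km/s.
Second burn Δv₂ = |v₂ − v_a| = 7.081 km/s.
Δv = Δv₁ + Δv₂ = 12.91 + 7.081 = 19.99 km/s.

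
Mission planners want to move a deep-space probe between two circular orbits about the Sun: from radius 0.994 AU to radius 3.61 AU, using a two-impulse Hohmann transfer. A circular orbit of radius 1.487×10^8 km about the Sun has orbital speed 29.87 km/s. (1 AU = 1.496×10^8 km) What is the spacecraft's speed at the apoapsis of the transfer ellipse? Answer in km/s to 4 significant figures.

v = 10.30 km/s

From the circular-orbit relation v² = μ/r at r = 1.487×10^8 km: μ = v²r = (29.87)² × 1.487×10^8 = 1.32673×10^11 km³/s².
In km: r₁ = 0.994 × 1.496×10^8 = 1.487024×10^8 km; r₂ = 3.61 × 1.496×10^8 = 5.40056×10^8 km.
Semi-major axis of the transfer orbit: a_t = (1.487024×10^8 + 5.40056×10^8)/2 = 3.443792×10^8 km.
At apoapsis, r = 5.40056×10^8 km.
Applying v² = μ(2/r − 1/a_t): v = 10.30 km/s.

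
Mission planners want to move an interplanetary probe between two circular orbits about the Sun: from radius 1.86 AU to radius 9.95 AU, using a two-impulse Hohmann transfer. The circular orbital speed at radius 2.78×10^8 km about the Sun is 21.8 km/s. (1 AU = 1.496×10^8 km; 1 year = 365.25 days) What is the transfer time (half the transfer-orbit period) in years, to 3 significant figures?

From the circular-orbit relation v² = μ/r at r = 2.78×10^8 km: μ = v²r = (21.8)² × 2.78×10^8 = 1.32117×10^11 km³/s².
In km: r₁ = 1.86 × 1.496×10^8 = 2.78256×10^8 km; r₂ = 9.95 × 1.496×10^8 = 1.48852×10^9 km.
The Hohmann ellipse has a_t = (r₁ + r₂)/2 = 8.83388×10^8 km.
Half the transfer-orbit period gives t = π√(a_t³/μ) = 2.269×10^8 s.
Converting: 2.269×10^8 s ÷ 3.15576×10^7 s/year (365.25 × 86400) = 7.19 years.

t = 7.19 years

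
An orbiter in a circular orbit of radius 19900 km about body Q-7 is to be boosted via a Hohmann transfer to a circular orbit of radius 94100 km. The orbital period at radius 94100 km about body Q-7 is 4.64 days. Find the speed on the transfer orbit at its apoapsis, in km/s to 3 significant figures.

From Kepler's third law T² = 4π²r³/μ at r = 94100 km, T = 4.64 days = 4.64 × 86400 s = 4.00896×10^5 s: μ = 4π²r³/T² = 2.04675×10^5 km³/s².
Transfer-ellipse semi-major axis a_t = (r₁ + r₂)/2 = (19900 + 94100)/2 = 57000 km.
At apoapsis, r = 94100 km.
Applying v² = μ(2/r − 1/a_t): v = 0.8714 km/s.

v = 0.871 km/s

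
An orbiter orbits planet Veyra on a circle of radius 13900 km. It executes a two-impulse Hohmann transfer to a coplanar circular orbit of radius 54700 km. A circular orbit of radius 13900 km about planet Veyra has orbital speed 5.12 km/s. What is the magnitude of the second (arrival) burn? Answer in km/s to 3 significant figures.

Δv₂ = 0.938 km/s

From the circular-orbit relation v² = μ/r at r = 13900 km: μ = v²r = (5.12)² × 13900 = 3.64380×10^5 km³/s².
Semi-major axis of the transfer orbit: a_t = (13900 + 54700)/2 = 34300 km.
On the circular orbit at r = 54700 km, v_c = √(μ/r) = 2.5809744 km/s.
Transfer-orbit speed at the same r (vis-viva, a = a_t): v_t = √[μ(2/r − 1/a_t)] = 1.6430245 km/s.
Δv₂ = |v_t − v_c| = |1.6430245 − 2.5809744| = 0.9379 km/s.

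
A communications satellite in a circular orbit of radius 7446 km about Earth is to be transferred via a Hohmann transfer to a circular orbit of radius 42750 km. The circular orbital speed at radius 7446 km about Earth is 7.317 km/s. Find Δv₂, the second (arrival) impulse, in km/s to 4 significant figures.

Δv₂ = 1.390 km/s

From the circular-orbit relation v² = μ/r at r = 7446 km: μ = v²r = (7.317)² × 7446 = 3.98648×10^5 km³/s².
Semi-major axis of the transfer orbit: a_t = (7446 + 42750)/2 = 25098 km.
Circular speed at r = 42750 km: v_c = √(μ/r) = 3.0537 km/s.
Transfer-orbit speed at the same r (vis-viva, a = a_t): v_t = √[μ(2/r − 1/a_t)] = 1.6633 km/s.
Δv₂ = |v_t − v_c| = |1.6633 − 3.0537| = 1.390 km/s.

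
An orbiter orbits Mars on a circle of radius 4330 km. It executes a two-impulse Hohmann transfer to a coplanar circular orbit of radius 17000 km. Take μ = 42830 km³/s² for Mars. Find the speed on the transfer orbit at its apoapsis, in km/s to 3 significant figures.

Semi-major axis of the transfer orbit: a_t = (4330 + 17000)/2 = 10665 km.
The apoapsis of the transfer ellipse is at r = 17000 km.
Applying v² = μ(2/r − 1/a_t): v = 1.011 km/s.

v = 1.01 km/s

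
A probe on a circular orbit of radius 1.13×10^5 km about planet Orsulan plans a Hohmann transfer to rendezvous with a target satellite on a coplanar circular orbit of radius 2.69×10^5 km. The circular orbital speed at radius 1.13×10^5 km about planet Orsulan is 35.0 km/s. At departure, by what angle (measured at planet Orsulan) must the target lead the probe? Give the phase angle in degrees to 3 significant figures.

φ = 72.3°

From the circular-orbit relation v² = μ/r at r = 1.13×10^5 km: μ = v²r = (35.0)² × 1.13×10^5 = 1.38425×10^8 km³/s².
The Hohmann ellipse has a_t = (r₁ + r₂)/2 = 1.910×10^5 km.
Transfer time t = π√(a_t³/μ) = 22290 s.
The target's mean motion on its circular orbit is ω₂ = √(μ/r₂³) = 8.433×10^-5 rad/s.
Angle swept by the target during transfer: ω₂·t = 1.880 rad = 107.7°.
The probe traverses 180° on the transfer ellipse, so the target must lead by 180° − 107.7° = 72.3°.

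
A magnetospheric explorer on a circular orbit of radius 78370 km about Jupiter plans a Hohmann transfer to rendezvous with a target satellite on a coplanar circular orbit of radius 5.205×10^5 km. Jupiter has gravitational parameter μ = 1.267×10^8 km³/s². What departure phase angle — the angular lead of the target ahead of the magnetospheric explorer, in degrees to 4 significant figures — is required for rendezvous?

φ = 101.5°

Semi-major axis of the transfer orbit: a_t = (78370 + 5.205×10^5)/2 = 2.99435×10^5 km.
Transfer time t = π√(a_t³/μ) = 45731 s.
Target angular speed ω₂ = √(μ/r₂³) = 2.9975×10^-5 rad/s.
Angle swept by the target during transfer: ω₂·t = 1.3708 rad = 78.54°.
The magnetospheric explorer traverses 180° on the transfer ellipse, so the target must lead by 180° − 78.54° = 101.5°.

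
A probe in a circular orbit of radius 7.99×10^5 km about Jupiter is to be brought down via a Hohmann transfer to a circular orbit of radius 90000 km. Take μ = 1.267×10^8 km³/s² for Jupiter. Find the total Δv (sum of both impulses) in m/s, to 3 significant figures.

Δv = 19700 m/s

Semi-major axis of the transfer orbit: a_t = (7.990×10^5 + 90000)/2 = 4.445×10^5 km.
At r₁ the circular-orbit speed is v₁ = √(μ/r₁) = 12.5926 km/s.
On the transfer ellipse at r₁, v² = μ(2/r − 1/a) gives v_a = √[μ(2/r₁ − 1/a_t)] = 5.66631 km/s.
First burn Δv₁ = |v_a − v₁| = 6.926 km/s.
Circular speed at r₂: v₂ = √(μ/r₂) = 37.52 km/s.
Transfer-orbit speed at r₂: v_p = √[μ(2/r₂ − 1/a_t)] = 50.30 km/s.
Second burn Δv₂ = |v₂ − v_p| = 12.78 km/s.
Total Δv = Δv₁ + Δv₂ = 19.71 km/s.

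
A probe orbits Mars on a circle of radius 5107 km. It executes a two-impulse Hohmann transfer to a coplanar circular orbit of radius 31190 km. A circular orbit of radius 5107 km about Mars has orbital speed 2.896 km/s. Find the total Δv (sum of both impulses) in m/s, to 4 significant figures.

Δv = 1451 m/s

From the circular-orbit relation v² = μ/r at r = 5107 km: μ = v²r = (2.896)² × 5107 = 42831.5 km³/s².
Transfer-ellipse semi-major axis a_t = (r₁ + r₂)/2 = (5107 + 31190)/2 = 18148.5 km.
Circular speed at r₁: v₁ = √(μ/r₁) = √(42831.5/5107) = 2.8960 km/s.
Transfer-orbit speed at r₁ (v² = μ(2/r − 1/a)): v_p = √[μ(2/r₁ − 1/a_t)] = 3.7965 km/s.
First burn Δv₁ = |v_p − v₁| = 0.9005 km/s.
Circular speed at r₂: v₂ = √(μ/r₂) = 1.17185 km/s.
Transfer-orbit speed at r₂: v_a = √[μ(2/r₂ − 1/a_t)] = 0.621636 km/s.
Second burn Δv₂ = |v₂ − v_a| = 0.5502 km/s.
Total Δv = Δv₁ + Δv₂ = 1.451 km/s.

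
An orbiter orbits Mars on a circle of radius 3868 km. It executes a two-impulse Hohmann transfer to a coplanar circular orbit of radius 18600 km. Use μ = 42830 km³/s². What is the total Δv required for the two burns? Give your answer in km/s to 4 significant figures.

The Hohmann ellipse has a_t = (r₁ + r₂)/2 = 11234 km.
At r₁ the circular-orbit speed is v₁ = √(μ/r₁) = 3.3276 km/s.
On the transfer ellipse at r₁, vis-viva equation gives v_p = √[μ(2/r₁ − 1/a_t)] = 4.2817 km/s.
First burn Δv₁ = |v_p − v₁| = 0.9541 km/s.
Circular speed at r₂: v₂ = √(μ/r₂) = 1.51746 km/s.
Transfer-orbit speed at r₂: v_a = √[μ(2/r₂ − 1/a_t)] = 0.890417 km/s.
Second burn Δv₂ = |v₂ − v_a| = 0.6270 km/s.
Total Δv = Δv₁ + Δv₂ = 1.581 km/s.

Δv = 1.581 km/s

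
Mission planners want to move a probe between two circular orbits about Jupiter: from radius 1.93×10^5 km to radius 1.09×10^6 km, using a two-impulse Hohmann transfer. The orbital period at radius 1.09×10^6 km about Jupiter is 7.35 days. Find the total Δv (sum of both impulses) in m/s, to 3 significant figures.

Δv = 12600 m/s

From Kepler's third law T² = 4π²r³/μ at r = 1.09×10^6 km, T = 7.35 days = 7.35 × 86400 s = 6.3504×10^5 s: μ = 4π²r³/T² = 1.26776×10^8 km³/s².
The Hohmann ellipse has a_t = (r₁ + r₂)/2 = 6.415×10^5 km.
At r₁ the circular-orbit speed is v₁ = √(μ/r₁) = 25.629 km/s.
Transfer-orbit speed at r₁ (v² = μ(2/r − 1/a)): v_p = √[μ(2/r₁ − 1/a_t)] = 33.408 km/s.
First burn Δv₁ = |v_p − v₁| = 7.779 km/s.
Circular speed at r₂: v₂ = √(μ/r₂) = 10.7846 km/s.
Transfer-orbit speed at r₂: v_a = √[μ(2/r₂ − 1/a_t)] = 5.91542 km/s.
Second burn Δv₂ = |v₂ − v_a| = 4.869 km/s.
Δv = Δv₁ + Δv₂ = 7.779 + 4.869 = 12.65 km/s.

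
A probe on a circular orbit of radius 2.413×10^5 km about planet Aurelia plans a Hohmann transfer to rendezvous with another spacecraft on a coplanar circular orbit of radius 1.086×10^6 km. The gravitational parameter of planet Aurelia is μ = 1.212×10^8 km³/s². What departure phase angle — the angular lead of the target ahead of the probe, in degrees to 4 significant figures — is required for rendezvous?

Transfer-ellipse semi-major axis a_t = (r₁ + r₂)/2 = (2.413×10^5 + 1.086×10^6)/2 = 6.6365×10^5 km.
Transfer time t = π√(a_t³/μ) = 1.5428×10^5 s.
The target's mean motion on its circular orbit is ω₂ = √(μ/r₂³) = 9.7276×10^-6 rad/s.
Angle swept by the target during transfer: ω₂·t = 1.5008 rad = 85.99°.
The probe traverses 180° on the transfer ellipse, so the target must lead by 180° − 85.99° = 94.01°.

φ = 94.01°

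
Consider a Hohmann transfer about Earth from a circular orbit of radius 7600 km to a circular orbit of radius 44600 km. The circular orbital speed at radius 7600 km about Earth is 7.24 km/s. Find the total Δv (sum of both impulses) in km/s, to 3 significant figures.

Δv = 3.60 km/s

From the circular-orbit relation v² = μ/r at r = 7600 km: μ = v²r = (7.24)² × 7600 = 3.98374×10^5 km³/s².
The Hohmann ellipse has a_t = (r₁ + r₂)/2 = 26100 km.
At r₁ the circular-orbit speed is v₁ = √(μ/r₁) = 7.240 km/s.
On the transfer ellipse at r₁, vis-viva equation gives v_p = √[μ(2/r₁ − 1/a_t)] = 9.464 km/s.
First burn Δv₁ = |v_p − v₁| = 2.224 km/s.
Circular speed at r₂: v₂ = √(μ/r₂) = 2.989 km/s.
Transfer-orbit speed at r₂: v_a = √[μ(2/r₂ − 1/a_t)] = 1.613 km/s.
Second burn Δv₂ = |v₂ − v_a| = 1.376 km/s.
Δv = Δv₁ + Δv₂ = 2.224 + 1.376 = 3.600 km/s.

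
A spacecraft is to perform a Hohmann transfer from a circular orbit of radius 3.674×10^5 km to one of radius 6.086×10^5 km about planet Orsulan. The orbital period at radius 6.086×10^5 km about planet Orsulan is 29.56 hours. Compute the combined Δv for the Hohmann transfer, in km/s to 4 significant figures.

Δv = 10.15 km/s

From Kepler's third law T² = 4π²r³/μ at r = 6.086×10^5 km, T = 29.56 hours = 29.56 × 3600 s = 1.06416×10^5 s: μ = 4π²r³/T² = 7.85854×10^8 km³/s².
Transfer-ellipse semi-major axis a_t = (r₁ + r₂)/2 = (3.674×10^5 + 6.086×10^5)/2 = 4.880×10^5 km.
Circular speed at r₁: v₁ = √(μ/r₁) = √(7.85854×10^8/3.674×10^5) = 46.2489 km/s.
On the transfer ellipse at r₁, v² = μ(2/r − 1/a) gives v_p = √[μ(2/r₁ − 1/a_t)] = 51.6485 km/s.
First burn Δv₁ = |v_p − v₁| = 5.3996 km/s.
At r₂, v₂ = √(μ/r₂) = 35.93394 km/s.
Transfer-orbit speed at r₂: v_a = √[μ(2/r₂ − 1/a_t)] = 31.17917 km/s.
Second burn Δv₂ = |v₂ − v_a| = 4.7548 km/s.
Total Δv = Δv₁ + Δv₂ = 10.15 km/s.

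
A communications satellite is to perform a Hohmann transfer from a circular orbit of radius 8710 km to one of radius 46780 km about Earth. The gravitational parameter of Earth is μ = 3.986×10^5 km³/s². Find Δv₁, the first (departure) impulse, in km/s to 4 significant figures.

The Hohmann ellipse has a_t = (r₁ + r₂)/2 = 27745 km.
Circular speed at r = 8710 km: v_c = √(μ/r) = 6.765 km/s.
Transfer-orbit speed at the same r (vis-viva, a = a_t): v_t = √[μ(2/r − 1/a_t)] = 8.784 km/s.
Δv₁ = |v_t − v_c| = |8.784 − 6.765| = 2.019 km/s.

Δv₁ = 2.019 km/s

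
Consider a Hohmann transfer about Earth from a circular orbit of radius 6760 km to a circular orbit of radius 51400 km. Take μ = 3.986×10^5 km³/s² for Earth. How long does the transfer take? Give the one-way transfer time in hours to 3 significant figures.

t = 6.85 hours

Semi-major axis of the transfer orbit: a_t = (6760 + 51400)/2 = 29080 km.
Half the transfer-orbit period gives t = π√(a_t³/μ) = 24676 s.
Converting: 24676 s ÷ 3600 s/hour = 6.85 hours.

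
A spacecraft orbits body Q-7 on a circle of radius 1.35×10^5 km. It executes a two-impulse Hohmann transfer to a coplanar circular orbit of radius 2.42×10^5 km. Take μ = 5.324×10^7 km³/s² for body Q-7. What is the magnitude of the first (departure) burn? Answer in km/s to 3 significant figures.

Transfer-ellipse semi-major axis a_t = (r₁ + r₂)/2 = (1.350×10^5 + 2.420×10^5)/2 = 1.885×10^5 km.
On the circular orbit at r = 1.350×10^5 km, v_c = √(μ/r) = 19.859 km/s.
Vis-viva on the transfer ellipse at r = 1.350×10^5 km gives v_t = √[μ(2/r − 1/a_t)] = 22.501 km/s.
Δv₁ = |v_t − v_c| = |22.501 − 19.859| = 2.642 km/s.

Δv₁ = 2.64 km/s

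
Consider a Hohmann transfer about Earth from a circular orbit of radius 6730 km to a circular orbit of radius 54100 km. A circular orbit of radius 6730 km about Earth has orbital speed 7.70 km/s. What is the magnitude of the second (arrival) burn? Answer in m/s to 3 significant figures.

From the circular-orbit relation v² = μ/r at r = 6730 km: μ = v²r = (7.70)² × 6730 = 3.99022×10^5 km³/s².
Transfer-ellipse semi-major axis a_t = (r₁ + r₂)/2 = (6730 + 54100)/2 = 30415 km.
Circular speed at r = 54100 km: v_c = √(μ/r) = 2.716 km/s.
Transfer-orbit speed at the same r (vis-viva, a = a_t): v_t = √[μ(2/r − 1/a_t)] = 1.278 km/s.
Δv₂ = |v_t − v_c| = |1.278 − 2.716| = 1.438 km/s.

Δv₂ = 1440 m/s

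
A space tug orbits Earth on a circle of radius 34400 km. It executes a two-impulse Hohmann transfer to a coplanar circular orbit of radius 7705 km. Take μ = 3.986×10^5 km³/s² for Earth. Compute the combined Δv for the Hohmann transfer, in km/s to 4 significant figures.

Transfer-ellipse semi-major axis a_t = (r₁ + r₂)/2 = (34400 + 7705)/2 = 21052.5 km.
Circular speed at r₁: v₁ = √(μ/r₁) = √(3.986×10^5/34400) = 3.4040 km/s.
Transfer-orbit speed at r₁ (vis-viva equation): v_a = √[μ(2/r₁ − 1/a_t)] = 2.0593 km/s.
First burn Δv₁ = |v_a − v₁| = 1.3447 km/s.
Circular speed at r₂: v₂ = √(μ/r₂) = 7.1925 km/s.
Transfer-orbit speed at r₂: v_p = √[μ(2/r₂ − 1/a_t)] = 9.1941 km/s.
Second burn Δv₂ = |v₂ − v_p| = 2.0016 km/s.
Δv = Δv₁ + Δv₂ = 1.3447 + 2.0016 = 3.346 km/s.

Δv = 3.346 km/s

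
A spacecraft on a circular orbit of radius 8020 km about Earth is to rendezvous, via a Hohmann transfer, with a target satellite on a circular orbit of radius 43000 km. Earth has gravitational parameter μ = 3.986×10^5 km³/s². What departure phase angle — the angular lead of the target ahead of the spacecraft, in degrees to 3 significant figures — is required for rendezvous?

Semi-major axis of the transfer orbit: a_t = (8020 + 43000)/2 = 25510 km.
The half-period of the transfer ellipse is t = π√(a_t³/μ) = 20274.35 s.
Target angular speed ω₂ = √(μ/r₂³) = 7.080533×10^-5 rad/s.
Angle swept by the target during transfer: ω₂·t = 1.435532 rad = 82.2499°.
The spacecraft traverses 180° on the transfer ellipse, so the target must lead by 180° − 82.2499° = 97.8°.

φ = 97.8°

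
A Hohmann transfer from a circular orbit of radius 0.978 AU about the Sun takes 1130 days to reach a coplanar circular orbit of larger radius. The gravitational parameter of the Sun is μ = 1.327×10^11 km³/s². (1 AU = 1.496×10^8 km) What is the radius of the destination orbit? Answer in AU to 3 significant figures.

r₂ = 5.76 AU

In km: r₁ = 0.978 × 1.496×10^8 = 1.463088×10^8 km.
Transfer time t = 1130 days = 9.7632×10^7 s, and t = π√(a_t³/μ).
So a_t = (μ t²/π²)^(1/3) = (1.327×10^11 × (9.7632×10^7)² / π²)^(1/3) = 5.0418×10^8 km.
Since a_t = (r₁ + r₂)/2, r₂ = 2a_t − r₁ = 2×5.0418×10^8 − 1.463088×10^8 = 8.620512×10^8 km.
In AU: r₂ = 8.620512×10^8 / 1.496×10^8 = 5.76 AU.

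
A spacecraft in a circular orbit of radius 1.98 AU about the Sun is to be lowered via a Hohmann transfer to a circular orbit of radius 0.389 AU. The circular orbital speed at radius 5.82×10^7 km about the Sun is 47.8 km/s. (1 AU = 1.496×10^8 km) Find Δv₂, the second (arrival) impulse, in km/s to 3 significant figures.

Δv₂ = 14.0 km/s

From the circular-orbit relation v² = μ/r at r = 5.82×10^7 km: μ = v²r = (47.8)² × 5.82×10^7 = 1.32978×10^11 km³/s².
In km: r₁ = 1.98 × 1.496×10^8 = 2.96208×10^8 km; r₂ = 0.389 × 1.496×10^8 = 5.81944×10^7 km.
Semi-major axis of the transfer orbit: a_t = (2.96208×10^8 + 5.81944×10^7)/2 = 1.772012×10^8 km.
Circular speed at r = 5.81944×10^7 km: v_c = √(μ/r) = 47.80 km/s.
Transfer-orbit speed at the same r (vis-viva, a = a_t): v_t = √[μ(2/r − 1/a_t)] = 61.80 km/s.
Δv₂ = |v_t − v_c| = |61.80 − 47.80| = 14.00 km/s.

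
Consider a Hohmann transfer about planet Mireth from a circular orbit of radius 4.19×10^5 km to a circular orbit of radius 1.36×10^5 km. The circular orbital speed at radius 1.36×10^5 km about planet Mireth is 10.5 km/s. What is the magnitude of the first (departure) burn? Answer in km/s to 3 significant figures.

From the circular-orbit relation v² = μ/r at r = 1.36×10^5 km: μ = v²r = (10.5)² × 1.36×10^5 = 1.49940×10^7 km³/s².
Transfer-ellipse semi-major axis a_t = (r₁ + r₂)/2 = (4.190×10^5 + 1.360×10^5)/2 = 2.775×10^5 km.
Circular speed at r = 4.190×10^5 km: v_c = √(μ/r) = 5.982 km/s.
Transfer-orbit speed at the same r (vis-viva, a = a_t): v_t = √[μ(2/r − 1/a_t)] = 4.188 km/s.
Δv₁ = |v_t − v_c| = |4.188 − 5.982| = 1.794 km/s.

Δv₁ = 1.79 km/s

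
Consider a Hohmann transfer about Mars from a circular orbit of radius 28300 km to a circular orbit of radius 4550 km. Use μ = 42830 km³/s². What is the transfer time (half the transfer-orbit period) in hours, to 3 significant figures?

Semi-major axis of the transfer orbit: a_t = (28300 + 4550)/2 = 16425 km.
Half the transfer-orbit period gives t = π√(a_t³/μ) = 31955 s.
Converting: 31955 s ÷ 3600 s/hour = 8.88 hours.

t = 8.88 hours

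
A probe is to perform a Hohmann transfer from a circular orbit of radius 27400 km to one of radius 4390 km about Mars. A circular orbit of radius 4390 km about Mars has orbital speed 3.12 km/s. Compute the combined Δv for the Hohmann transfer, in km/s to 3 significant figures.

From the circular-orbit relation v² = μ/r at r = 4390 km: μ = v²r = (3.12)² × 4390 = 42734.0 km³/s².
Transfer-ellipse semi-major axis a_t = (r₁ + r₂)/2 = (27400 + 4390)/2 = 15895 km.
At r₁ the circular-orbit speed is v₁ = √(μ/r₁) = 1.24885 km/s.
On the transfer ellipse at r₁, vis-viva equation gives v_a = √[μ(2/r₁ − 1/a_t)] = 0.656317 km/s.
First burn Δv₁ = |v_a − v₁| = 0.5925 km/s.
At r₂, v₂ = √(μ/r₂) = 3.1200 km/s.
Transfer-orbit speed at r₂: v_p = √[μ(2/r₂ − 1/a_t)] = 4.0964 km/s.
Second burn Δv₂ = |v₂ − v_p| = 0.9764 km/s.
Δv = Δv₁ + Δv₂ = 0.5925 + 0.9764 = 1.569 km/s.

Δv = 1.57 km/s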